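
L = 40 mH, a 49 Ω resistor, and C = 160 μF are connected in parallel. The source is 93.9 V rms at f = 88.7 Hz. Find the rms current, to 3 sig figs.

4.58 A

ω = 2πf = 557.3 rad/s
X_L = ωL = 22.3 Ω
X_C = 1/(ωC) = 11.2 Ω
Parallel: admittances add. Y = 1/R + 1/(jωL) + jωC
Y = (0.0204 + j0.0443) S
|Y| = 0.0488 S → |Z| = 1/|Y| = 20.5 Ω, ∠Z = −∠Y = -65.3°
I = V/|Z| = 93.9/20.5 = 4.58 A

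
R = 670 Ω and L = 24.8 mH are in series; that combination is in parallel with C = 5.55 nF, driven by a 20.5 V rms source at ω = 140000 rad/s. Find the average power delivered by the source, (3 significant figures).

X_L = ωL = 3470 Ω
X_C = 1/(ωC) = 1290 Ω
Branch 1 (R+jX_L): Z₁ = 670 + j3470 Ω, |Z₁| = 3540 Ω
Branch 2 (−jX_C): Z₂ = −j1290 Ω
Parallel: Z = Z₁Z₂/(Z₁+Z₂), |Z| = 1990 Ω, ∠Z = -83.9°
I = V/|Z| = 10.3 mA
P = VI cos φ = 20.5 × 0.0103 × cos(-83.9°) = 22.5 mW

22.5 mW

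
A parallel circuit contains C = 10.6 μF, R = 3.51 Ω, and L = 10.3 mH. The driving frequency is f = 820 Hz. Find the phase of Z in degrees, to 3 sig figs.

ω = 2πf = 5152 rad/s
X_L = ωL = 53.1 Ω
X_C = 1/(ωC) = 18.3 Ω
Parallel: admittances add. Y = 1/R + 1/(jωL) + jωC
Y = (0.285 + j0.0358) S
|Y| = 0.287 S → |Z| = 1/|Y| = 3.48 Ω, ∠Z = −∠Y = -7.16°

-7.16°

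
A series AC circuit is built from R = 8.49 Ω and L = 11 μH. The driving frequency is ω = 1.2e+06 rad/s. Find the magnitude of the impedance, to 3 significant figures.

15.7 Ω

X_L = ωL = 13.2 Ω
Z = 8.49 + j13.2 Ω
|Z| = √(8.49² + 13.2²) = 15.7 Ω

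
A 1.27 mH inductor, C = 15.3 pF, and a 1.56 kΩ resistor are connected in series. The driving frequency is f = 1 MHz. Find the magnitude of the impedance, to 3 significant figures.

ω = 2πf = 6.283e+06 rad/s
X_L = ωL = 7980 Ω
X_C = 1/(ωC) = 10400 Ω
Net reactance X = X_L − X_C = -2420 Ω
Z = 1560 − j2420 Ω
|Z| = √(1560² + 2420²) = 2880 Ω

2880 Ω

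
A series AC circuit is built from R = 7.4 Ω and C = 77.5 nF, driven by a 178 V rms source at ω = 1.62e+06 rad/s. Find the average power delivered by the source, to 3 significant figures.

1.98 kW

X_C = 1/(ωC) = 7.96 Ω
Z = 7.40 − j7.96 Ω
|Z| = √(7.40² + 7.96²) = 10.9 Ω
∠Z = arctan(-7.96/7.40) = -47.1°
I = V/|Z| = 16.4 A
P = VI cos φ = 178 × 16.4 × cos(-47.1°) = 1.98 kW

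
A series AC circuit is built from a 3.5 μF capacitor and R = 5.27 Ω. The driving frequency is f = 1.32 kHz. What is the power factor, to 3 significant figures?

ω = 2πf = 8294 rad/s
X_C = 1/(ωC) = 34.4 Ω
Z = 5.27 − j34.4 Ω
|Z| = √(5.27² + 34.4²) = 34.8 Ω
∠Z = arctan(-34.4/5.27) = -81.3°
cos φ = cos(-81.3°) = 0.151

0.151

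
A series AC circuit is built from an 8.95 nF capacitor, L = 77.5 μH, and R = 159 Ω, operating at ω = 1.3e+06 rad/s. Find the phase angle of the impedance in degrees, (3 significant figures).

5.32°

X_L = ωL = 101 Ω
X_C = 1/(ωC) = 85.9 Ω
Net reactance X = X_L − X_C = 14.8 Ω
Z = 159 + j14.8 Ω
|Z| = √(159² + 14.8²) = 160 Ω
∠Z = arctan(14.8/159) = 5.32°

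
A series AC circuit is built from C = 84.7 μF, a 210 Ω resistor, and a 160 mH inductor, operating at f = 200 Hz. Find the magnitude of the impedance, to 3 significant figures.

284 Ω

ω = 2πf = 1257 rad/s
X_L = ωL = 201 Ω
X_C = 1/(ωC) = 9.40 Ω
Net reactance X = X_L − X_C = 192 Ω
Z = 210 + j192 Ω
|Z| = √(210² + 192²) = 284 Ω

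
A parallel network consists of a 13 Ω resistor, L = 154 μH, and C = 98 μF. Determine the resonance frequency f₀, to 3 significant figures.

ω₀ = 1/√(LC) = 1/√(0.000154 × 9.8e-05) = 8140 rad/s
f₀ = ω₀/(2π) = 1.30 kHz

1.30 kHz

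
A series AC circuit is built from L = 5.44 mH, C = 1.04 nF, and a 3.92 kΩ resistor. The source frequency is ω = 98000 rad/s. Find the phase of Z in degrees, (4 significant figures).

-67.10°

X_L = ωL = 533.1 Ω
X_C = 1/(ωC) = 9812 Ω
Net reactance X = X_L − X_C = -9278 Ω
Z = 3920 − j9278 Ω
|Z| = √(3920² + 9278²) = 10070 Ω
∠Z = arctan(-9278/3920) = -67.10°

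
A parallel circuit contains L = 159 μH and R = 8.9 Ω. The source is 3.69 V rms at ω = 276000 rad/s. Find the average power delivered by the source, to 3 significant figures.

X_L = ωL = 43.9 Ω
Parallel: admittances add. Y = 1/R + 1/(jωL)
Y = (0.112 − j0.0228) S
|Y| = 0.115 S → |Z| = 1/|Y| = 8.72 Ω, ∠Z = −∠Y = 11.5°
I = V/|Z| = 423 mA
P = VI cos φ = 3.69 × 0.423 × cos(11.5°) = 1.53 W

1.53 W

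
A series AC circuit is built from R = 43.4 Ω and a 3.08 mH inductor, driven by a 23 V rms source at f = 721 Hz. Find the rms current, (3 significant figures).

505 mA

ω = 2πf = 4530 rad/s
X_L = ωL = 14.0 Ω
Z = 43.4 + j14.0 Ω
|Z| = √(43.4² + 14.0²) = 45.6 Ω
I = V/|Z| = 23/45.6 = 505 mA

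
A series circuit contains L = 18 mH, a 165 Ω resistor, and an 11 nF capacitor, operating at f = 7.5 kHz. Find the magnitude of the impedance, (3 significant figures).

ω = 2πf = 47120 rad/s
X_L = ωL = 848 Ω
X_C = 1/(ωC) = 1930 Ω
Net reactance X = X_L − X_C = -1080 Ω
Z = 165 − j1080 Ω
|Z| = √(165² + 1080²) = 1090 Ω

1090 Ω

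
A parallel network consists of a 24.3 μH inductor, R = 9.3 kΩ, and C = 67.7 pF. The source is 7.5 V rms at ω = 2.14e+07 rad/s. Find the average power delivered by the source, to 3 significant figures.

6.05 mW

X_L = ωL = 520 Ω
X_C = 1/(ωC) = 690 Ω
Parallel: admittances add. Y = 1/R + 1/(jωL) + jωC
Y = (0.000108 − j0.000474) S
|Y| = 0.000486 S → |Z| = 1/|Y| = 2060 Ω, ∠Z = −∠Y = 77.2°
I = V/|Z| = 3.65 mA
P = VI cos φ = 7.5 × 0.00365 × cos(77.2°) = 6.05 mW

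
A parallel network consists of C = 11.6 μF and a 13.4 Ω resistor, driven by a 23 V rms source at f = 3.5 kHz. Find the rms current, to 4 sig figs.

6.113 A

ω = 2πf = 21990 rad/s
X_C = 1/(ωC) = 3.920 Ω
Parallel: admittances add. Y = 1/R + jωC
Y = (0.07463 + j0.2551) S
|Y| = 0.2658 S → |Z| = 1/|Y| = 3.762 Ω, ∠Z = −∠Y = -73.69°
I = V/|Z| = 23/3.762 = 6.113 A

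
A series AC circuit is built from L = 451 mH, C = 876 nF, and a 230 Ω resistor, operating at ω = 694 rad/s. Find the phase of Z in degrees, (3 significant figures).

-80.2°

X_L = ωL = 313 Ω
X_C = 1/(ωC) = 1640 Ω
Net reactance X = X_L − X_C = -1330 Ω
Z = 230 − j1330 Ω
|Z| = √(230² + 1330²) = 1350 Ω
∠Z = arctan(-1330/230) = -80.2°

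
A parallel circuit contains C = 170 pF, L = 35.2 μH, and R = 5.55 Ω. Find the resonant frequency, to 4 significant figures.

ω₀ = 1/√(LC) = 1/√(3.52e-05 × 1.7e-10) = 1.293e+07 rad/s
f₀ = ω₀/(2π) = 2.057 MHz

2.057 MHz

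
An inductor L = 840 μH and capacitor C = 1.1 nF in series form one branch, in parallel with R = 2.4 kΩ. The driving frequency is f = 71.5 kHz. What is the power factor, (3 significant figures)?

0.566

ω = 2πf = 449200 rad/s
X_L = ωL = 377 Ω
X_C = 1/(ωC) = 2020 Ω
Branch 1: Z₁ = R = 2400 Ω
Branch 2 (series LC): Z₂ = j(X_L − X_C) = −j1650 Ω
Parallel: Z = Z₁Z₂/(Z₁+Z₂), |Z| = 1360 Ω, ∠Z = -55.6°
cos φ = cos(-55.6°) = 0.566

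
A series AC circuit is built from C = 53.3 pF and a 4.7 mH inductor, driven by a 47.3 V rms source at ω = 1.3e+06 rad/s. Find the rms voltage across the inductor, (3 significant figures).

34.7 V

X_L = ωL = 6110 Ω
X_C = 1/(ωC) = 14400 Ω
Net reactance X = X_L − X_C = -8320 Ω
Z = − j8320 Ω
|Z| = √(0² + 8320²) = 8320 Ω
I = V/|Z| = 5.68 mA
V_L = I·|Z_L| = 0.00568 × 6110 = 34.7 V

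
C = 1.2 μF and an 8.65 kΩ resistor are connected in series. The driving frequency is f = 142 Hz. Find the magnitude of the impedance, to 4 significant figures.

ω = 2πf = 892.2 rad/s
X_C = 1/(ωC) = 934.0 Ω
Z = 8650 − j934.0 Ω
|Z| = √(8650² + 934.0²) = 8700 Ω

8700 Ω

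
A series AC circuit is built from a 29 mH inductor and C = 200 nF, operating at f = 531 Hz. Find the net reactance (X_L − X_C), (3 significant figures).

-1400 Ω

ω = 2πf = 3336 rad/s
X_L = ωL = 96.8 Ω
X_C = 1/(ωC) = 1500 Ω
X = 96.8 − 1500 = -1400 Ω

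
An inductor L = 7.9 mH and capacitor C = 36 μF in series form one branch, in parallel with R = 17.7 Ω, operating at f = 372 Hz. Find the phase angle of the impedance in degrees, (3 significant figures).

69.6°

ω = 2πf = 2337 rad/s
X_L = ωL = 18.5 Ω
X_C = 1/(ωC) = 11.9 Ω
Branch 1: Z₁ = R = 17.7 Ω
Branch 2 (series LC): Z₂ = j(X_L − X_C) = j6.58 Ω
Parallel: Z = Z₁Z₂/(Z₁+Z₂), |Z| = 6.17 Ω, ∠Z = 69.6°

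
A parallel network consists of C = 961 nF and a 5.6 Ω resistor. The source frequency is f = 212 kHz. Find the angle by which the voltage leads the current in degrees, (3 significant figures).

-82.1°

ω = 2πf = 1.332e+06 rad/s
X_C = 1/(ωC) = 0.781 Ω
Parallel: admittances add. Y = 1/R + jωC
Y = (0.179 + j1.28) S
|Y| = 1.29 S → |Z| = 1/|Y| = 0.774 Ω, ∠Z = −∠Y = -82.1°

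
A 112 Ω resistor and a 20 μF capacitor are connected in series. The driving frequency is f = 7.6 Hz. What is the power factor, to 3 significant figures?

0.106

ω = 2πf = 47.75 rad/s
X_C = 1/(ωC) = 1050 Ω
Z = 112 − j1050 Ω
|Z| = √(112² + 1050²) = 1050 Ω
∠Z = arctan(-1050/112) = -83.9°
cos φ = cos(-83.9°) = 0.106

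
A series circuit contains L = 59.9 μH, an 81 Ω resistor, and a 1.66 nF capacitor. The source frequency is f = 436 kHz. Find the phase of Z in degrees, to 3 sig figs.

-34.6°

ω = 2πf = 2.739e+06 rad/s
X_L = ωL = 164 Ω
X_C = 1/(ωC) = 220 Ω
Net reactance X = X_L − X_C = -55.8 Ω
Z = 81.0 − j55.8 Ω
|Z| = √(81.0² + 55.8²) = 98.4 Ω
∠Z = arctan(-55.8/81.0) = -34.6°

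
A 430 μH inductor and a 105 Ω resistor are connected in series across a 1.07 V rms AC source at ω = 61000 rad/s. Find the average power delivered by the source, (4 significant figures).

X_L = ωL = 26.23 Ω
Z = 105.0 + j26.23 Ω
|Z| = √(105.0² + 26.23²) = 108.2 Ω
∠Z = arctan(26.23/105.0) = 14.03°
I = V/|Z| = 9.887 mA
P = VI cos φ = 1.07 × 0.009887 × cos(14.03°) = 10.26 mW

10.26 mW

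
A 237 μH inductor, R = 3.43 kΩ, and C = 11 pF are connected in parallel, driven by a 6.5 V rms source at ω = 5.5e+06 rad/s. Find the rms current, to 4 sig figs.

4.969 mA

X_L = ωL = 1304 Ω
X_C = 1/(ωC) = 16530 Ω
Parallel: admittances add. Y = 1/R + 1/(jωL) + jωC
Y = (0.0002915 − j0.0007067) S
|Y| = 0.0007644 S → |Z| = 1/|Y| = 1308 Ω, ∠Z = −∠Y = 67.58°
I = V/|Z| = 6.5/1308 = 4.969 mA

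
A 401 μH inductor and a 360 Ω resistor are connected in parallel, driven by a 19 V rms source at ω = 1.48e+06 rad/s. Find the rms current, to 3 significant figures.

61.7 mA

X_L = ωL = 593 Ω
Parallel: admittances add. Y = 1/R + 1/(jωL)
Y = (0.00278 − j0.00168) S
|Y| = 0.00325 S → |Z| = 1/|Y| = 308 Ω, ∠Z = −∠Y = 31.2°
I = V/|Z| = 19/308 = 61.7 mA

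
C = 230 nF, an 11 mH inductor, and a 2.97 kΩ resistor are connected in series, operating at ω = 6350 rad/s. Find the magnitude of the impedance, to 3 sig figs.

X_L = ωL = 69.8 Ω
X_C = 1/(ωC) = 685 Ω
Net reactance X = X_L − X_C = -615 Ω
Z = 2970 − j615 Ω
|Z| = √(2970² + 615²) = 3030 Ω

3030 Ω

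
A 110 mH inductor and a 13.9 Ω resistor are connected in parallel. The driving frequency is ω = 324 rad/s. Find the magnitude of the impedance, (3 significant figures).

X_L = ωL = 35.6 Ω
Parallel: admittances add. Y = 1/R + 1/(jωL)
Y = (0.0719 − j0.0281) S
|Y| = 0.0772 S → |Z| = 1/|Y| = 12.9 Ω, ∠Z = −∠Y = 21.3°

12.9 Ω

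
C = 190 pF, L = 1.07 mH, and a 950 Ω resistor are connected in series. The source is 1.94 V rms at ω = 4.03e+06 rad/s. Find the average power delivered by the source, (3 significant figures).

X_L = ωL = 4310 Ω
X_C = 1/(ωC) = 1310 Ω
Net reactance X = X_L − X_C = 3010 Ω
Z = 950 + j3010 Ω
|Z| = √(950² + 3010²) = 3150 Ω
∠Z = arctan(3010/950) = 72.5°
I = V/|Z| = 615 μA
P = VI cos φ = 1.94 × 0.000615 × cos(72.5°) = 360 μW

360 μW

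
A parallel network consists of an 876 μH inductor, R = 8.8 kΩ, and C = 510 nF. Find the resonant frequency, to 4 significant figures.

ω₀ = 1/√(LC) = 1/√(0.000876 × 5.1e-07) = 47310 rad/s
f₀ = ω₀/(2π) = 7.530 kHz

7.530 kHz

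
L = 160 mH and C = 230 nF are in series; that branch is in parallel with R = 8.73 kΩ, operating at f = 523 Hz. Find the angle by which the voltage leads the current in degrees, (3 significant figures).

-84.8°

ω = 2πf = 3286 rad/s
X_L = ωL = 526 Ω
X_C = 1/(ωC) = 1320 Ω
Branch 1: Z₁ = R = 8730 Ω
Branch 2 (series LC): Z₂ = j(X_L − X_C) = −j797 Ω
Parallel: Z = Z₁Z₂/(Z₁+Z₂), |Z| = 794 Ω, ∠Z = -84.8°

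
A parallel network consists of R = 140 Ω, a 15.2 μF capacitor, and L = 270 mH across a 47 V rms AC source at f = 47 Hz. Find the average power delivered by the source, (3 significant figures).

ω = 2πf = 295.3 rad/s
X_L = ωL = 79.7 Ω
X_C = 1/(ωC) = 223 Ω
Parallel: admittances add. Y = 1/R + 1/(jωL) + jωC
Y = (0.00714 − j0.00805) S
|Y| = 0.0108 S → |Z| = 1/|Y| = 92.9 Ω, ∠Z = −∠Y = 48.4°
I = V/|Z| = 506 mA
P = VI cos φ = 47 × 0.506 × cos(48.4°) = 15.8 W

15.8 W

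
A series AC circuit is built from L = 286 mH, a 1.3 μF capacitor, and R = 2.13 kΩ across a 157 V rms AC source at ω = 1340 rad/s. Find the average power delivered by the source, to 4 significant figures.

X_L = ωL = 383.2 Ω
X_C = 1/(ωC) = 574.1 Ω
Net reactance X = X_L − X_C = -190.8 Ω
Z = 2130 − j190.8 Ω
|Z| = √(2130² + 190.8²) = 2139 Ω
∠Z = arctan(-190.8/2130) = -5.119°
I = V/|Z| = 73.41 mA
P = VI cos φ = 157 × 0.07341 × cos(-5.119°) = 11.48 W

11.48 W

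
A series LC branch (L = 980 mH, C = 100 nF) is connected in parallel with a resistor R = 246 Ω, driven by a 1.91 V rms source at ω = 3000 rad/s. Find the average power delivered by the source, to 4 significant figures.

14.83 mW

X_L = ωL = 2940 Ω
X_C = 1/(ωC) = 3333 Ω
Branch 1: Z₁ = R = 246.0 Ω
Branch 2 (series LC): Z₂ = j(X_L − X_C) = −j393.3 Ω
Parallel: Z = Z₁Z₂/(Z₁+Z₂), |Z| = 208.6 Ω, ∠Z = -32.02°
I = V/|Z| = 9.158 mA
P = VI cos φ = 1.91 × 0.009158 × cos(-32.02°) = 14.83 mW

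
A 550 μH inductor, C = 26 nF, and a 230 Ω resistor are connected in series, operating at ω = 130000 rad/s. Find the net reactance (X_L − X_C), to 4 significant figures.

-224.4 Ω

X_L = ωL = 71.50 Ω
X_C = 1/(ωC) = 295.9 Ω
X = 71.50 − 295.9 = -224.4 Ω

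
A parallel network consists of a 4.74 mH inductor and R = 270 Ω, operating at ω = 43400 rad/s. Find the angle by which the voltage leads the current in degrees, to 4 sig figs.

52.70°

X_L = ωL = 205.7 Ω
Parallel: admittances add. Y = 1/R + 1/(jωL)
Y = (0.003704 − j0.004861) S
|Y| = 0.006111 S → |Z| = 1/|Y| = 163.6 Ω, ∠Z = −∠Y = 52.70°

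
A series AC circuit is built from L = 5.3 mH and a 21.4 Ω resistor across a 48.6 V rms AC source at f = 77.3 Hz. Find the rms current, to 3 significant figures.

ω = 2πf = 485.7 rad/s
X_L = ωL = 2.57 Ω
Z = 21.4 + j2.57 Ω
|Z| = √(21.4² + 2.57²) = 21.6 Ω
I = V/|Z| = 48.6/21.6 = 2.25 A

2.25 A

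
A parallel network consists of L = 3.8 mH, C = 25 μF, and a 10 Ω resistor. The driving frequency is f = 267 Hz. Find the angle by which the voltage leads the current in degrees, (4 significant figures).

ω = 2πf = 1678 rad/s
X_L = ωL = 6.375 Ω
X_C = 1/(ωC) = 23.84 Ω
Parallel: admittances add. Y = 1/R + 1/(jωL) + jωC
Y = (0.1000 − j0.1149) S
|Y| = 0.1523 S → |Z| = 1/|Y| = 6.564 Ω, ∠Z = −∠Y = 48.97°

48.97°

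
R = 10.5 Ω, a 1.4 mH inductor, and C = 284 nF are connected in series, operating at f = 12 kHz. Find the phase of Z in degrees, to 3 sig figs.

79.9°

ω = 2πf = 75400 rad/s
X_L = ωL = 106 Ω
X_C = 1/(ωC) = 46.7 Ω
Net reactance X = X_L − X_C = 58.9 Ω
Z = 10.5 + j58.9 Ω
|Z| = √(10.5² + 58.9²) = 59.8 Ω
∠Z = arctan(58.9/10.5) = 79.9°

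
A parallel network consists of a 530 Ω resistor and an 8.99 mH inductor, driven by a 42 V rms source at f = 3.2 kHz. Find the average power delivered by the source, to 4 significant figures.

3.328 W

ω = 2πf = 20110 rad/s
X_L = ωL = 180.8 Ω
Parallel: admittances add. Y = 1/R + 1/(jωL)
Y = (0.001887 − j0.005532) S
|Y| = 0.005845 S → |Z| = 1/|Y| = 171.1 Ω, ∠Z = −∠Y = 71.17°
I = V/|Z| = 245.5 mA
P = VI cos φ = 42 × 0.2455 × cos(71.17°) = 3.328 W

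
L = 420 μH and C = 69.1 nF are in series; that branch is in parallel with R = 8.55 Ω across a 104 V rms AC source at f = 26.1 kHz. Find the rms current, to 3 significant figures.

ω = 2πf = 164000 rad/s
X_L = ωL = 68.9 Ω
X_C = 1/(ωC) = 88.2 Ω
Branch 1: Z₁ = R = 8.55 Ω
Branch 2 (series LC): Z₂ = j(X_L − X_C) = −j19.4 Ω
Parallel: Z = Z₁Z₂/(Z₁+Z₂), |Z| = 7.82 Ω, ∠Z = -23.8°
I = V/|Z| = 104/7.82 = 13.3 A

13.3 A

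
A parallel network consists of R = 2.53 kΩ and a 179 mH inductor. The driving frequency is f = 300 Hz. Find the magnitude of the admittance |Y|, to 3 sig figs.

2.99 mS

ω = 2πf = 1885 rad/s
X_L = ωL = 337 Ω
Parallel: admittances add. Y = 1/R + 1/(jωL)
Y = (0.000395 − j0.00296) S
|Y| = 0.00299 S → |Z| = 1/|Y| = 334 Ω, ∠Z = −∠Y = 82.4°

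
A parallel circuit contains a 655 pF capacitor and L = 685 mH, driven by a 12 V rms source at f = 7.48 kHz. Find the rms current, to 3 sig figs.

ω = 2πf = 47000 rad/s
X_L = ωL = 32200 Ω
X_C = 1/(ωC) = 32500 Ω
Parallel: admittances add. Y = 1/(jωL) + jωC
Y = (0 − j2.78e-07) S
|Y| = 2.78e-07 S → |Z| = 1/|Y| = 3.6e+06 Ω, ∠Z = −∠Y = 90.0°
I = V/|Z| = 12/3.6e+06 = 3.34 μA

3.34 μA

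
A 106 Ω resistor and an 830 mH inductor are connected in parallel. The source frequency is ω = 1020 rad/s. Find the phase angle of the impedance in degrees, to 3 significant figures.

X_L = ωL = 847 Ω
Parallel: admittances add. Y = 1/R + 1/(jωL)
Y = (0.00943 − j0.00118) S
|Y| = 0.00951 S → |Z| = 1/|Y| = 105 Ω, ∠Z = −∠Y = 7.14°

7.14°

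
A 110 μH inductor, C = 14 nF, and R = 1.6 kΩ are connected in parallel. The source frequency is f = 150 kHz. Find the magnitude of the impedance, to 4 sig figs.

ω = 2πf = 942500 rad/s
X_L = ωL = 103.7 Ω
X_C = 1/(ωC) = 75.79 Ω
Parallel: admittances add. Y = 1/R + 1/(jωL) + jωC
Y = (0.0006250 + j0.003549) S
|Y| = 0.003604 S → |Z| = 1/|Y| = 277.5 Ω, ∠Z = −∠Y = -80.01°

277.5 Ω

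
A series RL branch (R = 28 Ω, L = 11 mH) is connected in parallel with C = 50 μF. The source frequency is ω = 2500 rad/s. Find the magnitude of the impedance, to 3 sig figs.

9.20 Ω

X_L = ωL = 27.5 Ω
X_C = 1/(ωC) = 8.00 Ω
Branch 1 (R+jX_L): Z₁ = 28.0 + j27.5 Ω, |Z₁| = 39.2 Ω
Branch 2 (−jX_C): Z₂ = −j8.00 Ω
Parallel: Z = Z₁Z₂/(Z₁+Z₂), |Z| = 9.20 Ω, ∠Z = -80.4°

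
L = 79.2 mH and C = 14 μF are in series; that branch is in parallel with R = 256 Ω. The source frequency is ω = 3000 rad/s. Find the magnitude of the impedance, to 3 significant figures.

164 Ω

X_L = ωL = 238 Ω
X_C = 1/(ωC) = 23.8 Ω
Branch 1: Z₁ = R = 256 Ω
Branch 2 (series LC): Z₂ = j(X_L − X_C) = j214 Ω
Parallel: Z = Z₁Z₂/(Z₁+Z₂), |Z| = 164 Ω, ∠Z = 50.1°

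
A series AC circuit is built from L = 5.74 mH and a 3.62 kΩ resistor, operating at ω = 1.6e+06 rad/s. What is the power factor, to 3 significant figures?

0.367

X_L = ωL = 9180 Ω
Z = 3620 + j9180 Ω
|Z| = √(3620² + 9180²) = 9870 Ω
∠Z = arctan(9180/3620) = 68.5°
cos φ = cos(68.5°) = 0.367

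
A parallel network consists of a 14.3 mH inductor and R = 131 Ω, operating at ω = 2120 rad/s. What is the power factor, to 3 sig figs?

X_L = ωL = 30.3 Ω
Parallel: admittances add. Y = 1/R + 1/(jωL)
Y = (0.00763 − j0.0330) S
|Y| = 0.0339 S → |Z| = 1/|Y| = 29.5 Ω, ∠Z = −∠Y = 77.0°
cos φ = cos(77.0°) = 0.225

0.225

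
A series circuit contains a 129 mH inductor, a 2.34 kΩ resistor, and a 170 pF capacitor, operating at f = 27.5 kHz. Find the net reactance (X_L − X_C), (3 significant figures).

ω = 2πf = 172800 rad/s
X_L = ωL = 22300 Ω
X_C = 1/(ωC) = 34000 Ω
X = 22300 − 34000 = -11800 Ω

-11800 Ω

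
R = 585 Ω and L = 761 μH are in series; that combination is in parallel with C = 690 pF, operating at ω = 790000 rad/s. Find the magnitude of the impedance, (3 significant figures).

1130 Ω

X_L = ωL = 601 Ω
X_C = 1/(ωC) = 1830 Ω
Branch 1 (R+jX_L): Z₁ = 585 + j601 Ω, |Z₁| = 839 Ω
Branch 2 (−jX_C): Z₂ = −j1830 Ω
Parallel: Z = Z₁Z₂/(Z₁+Z₂), |Z| = 1130 Ω, ∠Z = 20.4°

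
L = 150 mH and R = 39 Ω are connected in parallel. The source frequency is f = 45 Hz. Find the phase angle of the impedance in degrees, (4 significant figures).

ω = 2πf = 282.7 rad/s
X_L = ωL = 42.41 Ω
Parallel: admittances add. Y = 1/R + 1/(jωL)
Y = (0.02564 − j0.02358) S
|Y| = 0.03483 S → |Z| = 1/|Y| = 28.71 Ω, ∠Z = −∠Y = 42.60°

42.60°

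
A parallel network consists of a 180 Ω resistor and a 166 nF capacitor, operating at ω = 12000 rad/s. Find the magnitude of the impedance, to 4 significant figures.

X_C = 1/(ωC) = 502.0 Ω
Parallel: admittances add. Y = 1/R + jωC
Y = (0.005556 + j0.001992) S
|Y| = 0.005902 S → |Z| = 1/|Y| = 169.4 Ω, ∠Z = −∠Y = -19.73°

169.4 Ω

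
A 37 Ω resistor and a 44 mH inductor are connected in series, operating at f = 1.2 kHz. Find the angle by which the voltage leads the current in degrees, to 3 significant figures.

ω = 2πf = 7540 rad/s
X_L = ωL = 332 Ω
Z = 37.0 + j332 Ω
|Z| = √(37.0² + 332²) = 334 Ω
∠Z = arctan(332/37.0) = 83.6°

83.6°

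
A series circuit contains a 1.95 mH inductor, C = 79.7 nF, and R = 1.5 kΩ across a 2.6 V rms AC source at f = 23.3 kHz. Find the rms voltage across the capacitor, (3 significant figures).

ω = 2πf = 146400 rad/s
X_L = ωL = 285 Ω
X_C = 1/(ωC) = 85.7 Ω
Net reactance X = X_L − X_C = 200 Ω
Z = 1500 + j200 Ω
|Z| = √(1500² + 200²) = 1510 Ω
I = V/|Z| = 1.72 mA
V_C = I·|Z_C| = 0.00172 × 85.7 = 0.147 V

0.147 V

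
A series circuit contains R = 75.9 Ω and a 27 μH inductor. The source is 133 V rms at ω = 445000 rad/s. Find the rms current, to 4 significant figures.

1.731 A

X_L = ωL = 12.01 Ω
Z = 75.90 + j12.01 Ω
|Z| = √(75.90² + 12.01²) = 76.85 Ω
I = V/|Z| = 133/76.85 = 1.731 A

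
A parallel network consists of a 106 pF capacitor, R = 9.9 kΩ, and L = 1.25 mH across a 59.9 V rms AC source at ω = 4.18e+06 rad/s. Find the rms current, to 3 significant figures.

16.2 mA

X_L = ωL = 5220 Ω
X_C = 1/(ωC) = 2260 Ω
Parallel: admittances add. Y = 1/R + 1/(jωL) + jωC
Y = (0.000101 + j0.000252) S
|Y| = 0.000271 S → |Z| = 1/|Y| = 3690 Ω, ∠Z = −∠Y = -68.1°
I = V/|Z| = 59.9/3690 = 16.2 mA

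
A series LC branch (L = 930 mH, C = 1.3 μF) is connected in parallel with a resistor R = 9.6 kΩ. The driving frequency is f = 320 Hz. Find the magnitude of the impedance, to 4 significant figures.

ω = 2πf = 2011 rad/s
X_L = ωL = 1870 Ω
X_C = 1/(ωC) = 382.6 Ω
Branch 1: Z₁ = R = 9600 Ω
Branch 2 (series LC): Z₂ = j(X_L − X_C) = j1487 Ω
Parallel: Z = Z₁Z₂/(Z₁+Z₂), |Z| = 1470 Ω, ∠Z = 81.19°

1470 Ω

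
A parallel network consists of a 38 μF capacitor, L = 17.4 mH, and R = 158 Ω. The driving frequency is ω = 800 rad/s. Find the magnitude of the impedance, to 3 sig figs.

23.9 Ω

X_L = ωL = 13.9 Ω
X_C = 1/(ωC) = 32.9 Ω
Parallel: admittances add. Y = 1/R + 1/(jωL) + jωC
Y = (0.00633 − j0.0414) S
|Y| = 0.0419 S → |Z| = 1/|Y| = 23.9 Ω, ∠Z = −∠Y = 81.3°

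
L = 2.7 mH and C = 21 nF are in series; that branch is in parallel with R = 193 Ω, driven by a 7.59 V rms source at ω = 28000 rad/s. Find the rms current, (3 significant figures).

X_L = ωL = 75.6 Ω
X_C = 1/(ωC) = 1700 Ω
Branch 1: Z₁ = R = 193 Ω
Branch 2 (series LC): Z₂ = j(X_L − X_C) = −j1630 Ω
Parallel: Z = Z₁Z₂/(Z₁+Z₂), |Z| = 192 Ω, ∠Z = -6.77°
I = V/|Z| = 7.59/192 = 39.6 mA

39.6 mA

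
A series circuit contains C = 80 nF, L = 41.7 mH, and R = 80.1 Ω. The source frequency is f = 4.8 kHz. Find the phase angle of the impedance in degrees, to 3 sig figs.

84.6°

ω = 2πf = 30160 rad/s
X_L = ωL = 1260 Ω
X_C = 1/(ωC) = 414 Ω
Net reactance X = X_L − X_C = 843 Ω
Z = 80.1 + j843 Ω
|Z| = √(80.1² + 843²) = 847 Ω
∠Z = arctan(843/80.1) = 84.6°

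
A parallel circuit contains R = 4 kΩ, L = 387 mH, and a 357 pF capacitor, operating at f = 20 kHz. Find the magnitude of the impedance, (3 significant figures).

ω = 2πf = 125700 rad/s
X_L = ωL = 48600 Ω
X_C = 1/(ωC) = 22300 Ω
Parallel: admittances add. Y = 1/R + 1/(jωL) + jωC
Y = (0.000250 + j2.43e-05) S
|Y| = 0.000251 S → |Z| = 1/|Y| = 3980 Ω, ∠Z = −∠Y = -5.55°

3980 Ω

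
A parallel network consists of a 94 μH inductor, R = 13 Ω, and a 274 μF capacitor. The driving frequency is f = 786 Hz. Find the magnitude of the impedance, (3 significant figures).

1.24 Ω

ω = 2πf = 4939 rad/s
X_L = ωL = 0.464 Ω
X_C = 1/(ωC) = 0.739 Ω
Parallel: admittances add. Y = 1/R + 1/(jωL) + jωC
Y = (0.0769 − j0.801) S
|Y| = 0.805 S → |Z| = 1/|Y| = 1.24 Ω, ∠Z = −∠Y = 84.5°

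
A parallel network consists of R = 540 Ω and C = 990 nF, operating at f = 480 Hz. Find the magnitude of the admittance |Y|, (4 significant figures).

ω = 2πf = 3016 rad/s
X_C = 1/(ωC) = 334.9 Ω
Parallel: admittances add. Y = 1/R + jωC
Y = (0.001852 + j0.002986) S
|Y| = 0.003513 S → |Z| = 1/|Y| = 284.6 Ω, ∠Z = −∠Y = -58.19°

3.513 mS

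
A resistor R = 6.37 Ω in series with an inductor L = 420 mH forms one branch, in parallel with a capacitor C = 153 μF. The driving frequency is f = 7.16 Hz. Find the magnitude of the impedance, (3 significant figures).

ω = 2πf = 44.99 rad/s
X_L = ωL = 18.9 Ω
X_C = 1/(ωC) = 145 Ω
Branch 1 (R+jX_L): Z₁ = 6.37 + j18.9 Ω, |Z₁| = 19.9 Ω
Branch 2 (−jX_C): Z₂ = −j145 Ω
Parallel: Z = Z₁Z₂/(Z₁+Z₂), |Z| = 22.9 Ω, ∠Z = 68.5°

22.9 Ω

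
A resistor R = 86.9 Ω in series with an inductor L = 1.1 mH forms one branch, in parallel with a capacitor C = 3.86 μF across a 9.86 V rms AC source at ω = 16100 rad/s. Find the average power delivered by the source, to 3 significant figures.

1.07 W

X_L = ωL = 17.7 Ω
X_C = 1/(ωC) = 16.1 Ω
Branch 1 (R+jX_L): Z₁ = 86.9 + j17.7 Ω, |Z₁| = 88.7 Ω
Branch 2 (−jX_C): Z₂ = −j16.1 Ω
Parallel: Z = Z₁Z₂/(Z₁+Z₂), |Z| = 16.4 Ω, ∠Z = -79.5°
I = V/|Z| = 601 mA
P = VI cos φ = 9.86 × 0.601 × cos(-79.5°) = 1.07 W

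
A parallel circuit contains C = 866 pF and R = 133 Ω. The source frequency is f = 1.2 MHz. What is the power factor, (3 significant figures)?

0.755

ω = 2πf = 7.54e+06 rad/s
X_C = 1/(ωC) = 153 Ω
Parallel: admittances add. Y = 1/R + jωC
Y = (0.00752 + j0.00653) S
|Y| = 0.00996 S → |Z| = 1/|Y| = 100 Ω, ∠Z = −∠Y = -41.0°
cos φ = cos(-41.0°) = 0.755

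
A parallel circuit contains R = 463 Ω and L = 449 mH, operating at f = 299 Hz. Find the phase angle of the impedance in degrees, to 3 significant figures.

28.8°

ω = 2πf = 1879 rad/s
X_L = ωL = 844 Ω
Parallel: admittances add. Y = 1/R + 1/(jωL)
Y = (0.00216 − j0.00119) S
|Y| = 0.00246 S → |Z| = 1/|Y| = 406 Ω, ∠Z = −∠Y = 28.8°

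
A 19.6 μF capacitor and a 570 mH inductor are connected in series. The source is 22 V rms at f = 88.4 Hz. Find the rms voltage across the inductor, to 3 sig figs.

ω = 2πf = 555.4 rad/s
X_L = ωL = 317 Ω
X_C = 1/(ωC) = 91.9 Ω
Net reactance X = X_L − X_C = 225 Ω
Z = j225 Ω
|Z| = √(0² + 225²) = 225 Ω
I = V/|Z| = 97.9 mA
V_L = I·|Z_L| = 0.0979 × 317 = 31.0 V

31.0 V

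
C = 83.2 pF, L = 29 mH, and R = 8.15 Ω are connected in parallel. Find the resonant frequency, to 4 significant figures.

ω₀ = 1/√(LC) = 1/√(0.029 × 8.32e-11) = 643800 rad/s
f₀ = ω₀/(2π) = 102.5 kHz

102.5 kHz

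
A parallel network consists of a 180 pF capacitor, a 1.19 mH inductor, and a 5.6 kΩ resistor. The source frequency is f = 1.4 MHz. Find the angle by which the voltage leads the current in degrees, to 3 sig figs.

-83.2°

ω = 2πf = 8.796e+06 rad/s
X_L = ωL = 10500 Ω
X_C = 1/(ωC) = 632 Ω
Parallel: admittances add. Y = 1/R + 1/(jωL) + jωC
Y = (0.000179 + j0.00149) S
|Y| = 0.00150 S → |Z| = 1/|Y| = 667 Ω, ∠Z = −∠Y = -83.2°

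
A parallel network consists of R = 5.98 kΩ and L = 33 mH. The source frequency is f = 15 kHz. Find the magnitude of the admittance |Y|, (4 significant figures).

ω = 2πf = 94250 rad/s
X_L = ωL = 3110 Ω
Parallel: admittances add. Y = 1/R + 1/(jωL)
Y = (0.0001672 − j0.0003215) S
|Y| = 0.0003624 S → |Z| = 1/|Y| = 2759 Ω, ∠Z = −∠Y = 62.52°

362.4 μS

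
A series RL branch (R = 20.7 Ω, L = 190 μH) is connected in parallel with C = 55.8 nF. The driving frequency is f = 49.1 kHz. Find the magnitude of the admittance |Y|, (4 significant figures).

ω = 2πf = 308500 rad/s
X_L = ωL = 58.62 Ω
X_C = 1/(ωC) = 58.09 Ω
Branch 1 (R+jX_L): Z₁ = 20.70 + j58.62 Ω, |Z₁| = 62.16 Ω
Branch 2 (−jX_C): Z₂ = −j58.09 Ω
Parallel: Z = Z₁Z₂/(Z₁+Z₂), |Z| = 174.4 Ω, ∠Z = -20.90°
|Y| = 1/|Z| = 5.734 mS

5.734 mS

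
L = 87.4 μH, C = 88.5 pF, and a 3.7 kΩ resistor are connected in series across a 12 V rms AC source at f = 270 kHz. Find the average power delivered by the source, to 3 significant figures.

9.50 mW

ω = 2πf = 1.696e+06 rad/s
X_L = ωL = 148 Ω
X_C = 1/(ωC) = 6660 Ω
Net reactance X = X_L − X_C = -6510 Ω
Z = 3700 − j6510 Ω
|Z| = √(3700² + 6510²) = 7490 Ω
∠Z = arctan(-6510/3700) = -60.4°
I = V/|Z| = 1.60 mA
P = VI cos φ = 12 × 0.00160 × cos(-60.4°) = 9.50 mW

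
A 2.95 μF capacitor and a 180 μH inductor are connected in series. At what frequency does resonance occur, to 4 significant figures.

ω₀ = 1/√(LC) = 1/√(0.00018 × 2.95e-06) = 43400 rad/s
f₀ = ω₀/(2π) = 6.907 kHz

6.907 kHz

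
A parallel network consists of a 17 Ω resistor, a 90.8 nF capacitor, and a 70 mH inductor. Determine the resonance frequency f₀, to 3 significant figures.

2.00 kHz

ω₀ = 1/√(LC) = 1/√(0.07 × 9.08e-08) = 12540 rad/s
f₀ = ω₀/(2π) = 2.00 kHz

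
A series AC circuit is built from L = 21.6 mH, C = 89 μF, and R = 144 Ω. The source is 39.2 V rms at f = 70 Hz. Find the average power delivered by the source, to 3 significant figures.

ω = 2πf = 439.8 rad/s
X_L = ωL = 9.50 Ω
X_C = 1/(ωC) = 25.5 Ω
Net reactance X = X_L − X_C = -16.0 Ω
Z = 144 − j16.0 Ω
|Z| = √(144² + 16.0²) = 145 Ω
∠Z = arctan(-16.0/144) = -6.36°
I = V/|Z| = 271 mA
P = VI cos φ = 39.2 × 0.271 × cos(-6.36°) = 10.5 W

10.5 W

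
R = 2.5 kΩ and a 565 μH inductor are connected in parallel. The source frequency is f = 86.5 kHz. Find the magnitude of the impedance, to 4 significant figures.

ω = 2πf = 543500 rad/s
X_L = ωL = 307.1 Ω
Parallel: admittances add. Y = 1/R + 1/(jωL)
Y = (0.0004000 − j0.003257) S
|Y| = 0.003281 S → |Z| = 1/|Y| = 304.8 Ω, ∠Z = −∠Y = 83.00°

304.8 Ω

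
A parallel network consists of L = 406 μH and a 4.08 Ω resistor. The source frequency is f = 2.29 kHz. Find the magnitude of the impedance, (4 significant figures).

3.345 Ω

ω = 2πf = 14390 rad/s
X_L = ωL = 5.842 Ω
Parallel: admittances add. Y = 1/R + 1/(jωL)
Y = (0.2451 − j0.1712) S
|Y| = 0.2990 S → |Z| = 1/|Y| = 3.345 Ω, ∠Z = −∠Y = 34.93°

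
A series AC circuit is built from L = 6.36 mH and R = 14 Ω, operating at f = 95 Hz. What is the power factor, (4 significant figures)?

0.9651

ω = 2πf = 596.9 rad/s
X_L = ωL = 3.796 Ω
Z = 14.00 + j3.796 Ω
|Z| = √(14.00² + 3.796²) = 14.51 Ω
∠Z = arctan(3.796/14.00) = 15.17°
cos φ = cos(15.17°) = 0.9651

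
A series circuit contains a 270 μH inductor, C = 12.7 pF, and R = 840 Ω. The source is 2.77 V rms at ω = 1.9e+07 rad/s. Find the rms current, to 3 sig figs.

X_L = ωL = 5130 Ω
X_C = 1/(ωC) = 4140 Ω
Net reactance X = X_L − X_C = 986 Ω
Z = 840 + j986 Ω
|Z| = √(840² + 986²) = 1300 Ω
I = V/|Z| = 2.77/1300 = 2.14 mA

2.14 mA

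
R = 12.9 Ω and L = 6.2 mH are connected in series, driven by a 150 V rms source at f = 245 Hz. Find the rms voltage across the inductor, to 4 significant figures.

ω = 2πf = 1539 rad/s
X_L = ωL = 9.544 Ω
Z = 12.90 + j9.544 Ω
|Z| = √(12.90² + 9.544²) = 16.05 Ω
I = V/|Z| = 9.348 A
V_L = I·|Z_L| = 9.348 × 9.544 = 89.22 V

89.22 V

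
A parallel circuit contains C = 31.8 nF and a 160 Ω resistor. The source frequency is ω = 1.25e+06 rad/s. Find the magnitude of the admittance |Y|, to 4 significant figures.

X_C = 1/(ωC) = 25.16 Ω
Parallel: admittances add. Y = 1/R + jωC
Y = (0.006250 + j0.03975) S
|Y| = 0.04024 S → |Z| = 1/|Y| = 24.85 Ω, ∠Z = −∠Y = -81.06°

40.24 mS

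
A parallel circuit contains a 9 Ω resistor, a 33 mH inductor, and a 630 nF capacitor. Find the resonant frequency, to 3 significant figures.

1.10 kHz

ω₀ = 1/√(LC) = 1/√(0.033 × 6.3e-07) = 6935 rad/s
f₀ = ω₀/(2π) = 1.10 kHz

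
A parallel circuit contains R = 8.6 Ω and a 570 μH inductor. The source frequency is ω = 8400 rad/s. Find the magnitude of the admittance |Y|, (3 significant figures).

X_L = ωL = 4.79 Ω
Parallel: admittances add. Y = 1/R + 1/(jωL)
Y = (0.116 − j0.209) S
|Y| = 0.239 S → |Z| = 1/|Y| = 4.18 Ω, ∠Z = −∠Y = 60.9°

239 mS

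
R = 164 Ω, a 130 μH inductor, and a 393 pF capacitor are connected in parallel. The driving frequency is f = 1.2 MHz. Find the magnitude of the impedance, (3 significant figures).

ω = 2πf = 7.54e+06 rad/s
X_L = ωL = 980 Ω
X_C = 1/(ωC) = 337 Ω
Parallel: admittances add. Y = 1/R + 1/(jωL) + jωC
Y = (0.00610 + j0.00194) S
|Y| = 0.00640 S → |Z| = 1/|Y| = 156 Ω, ∠Z = −∠Y = -17.7°

156 Ω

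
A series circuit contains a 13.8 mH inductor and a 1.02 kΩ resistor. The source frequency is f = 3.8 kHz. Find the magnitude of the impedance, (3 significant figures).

ω = 2πf = 23880 rad/s
X_L = ωL = 329 Ω
Z = 1020 + j329 Ω
|Z| = √(1020² + 329²) = 1070 Ω

1070 Ω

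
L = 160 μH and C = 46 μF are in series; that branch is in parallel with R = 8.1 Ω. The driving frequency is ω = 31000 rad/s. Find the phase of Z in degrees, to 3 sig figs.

62.3°

X_L = ωL = 4.96 Ω
X_C = 1/(ωC) = 0.701 Ω
Branch 1: Z₁ = R = 8.10 Ω
Branch 2 (series LC): Z₂ = j(X_L − X_C) = j4.26 Ω
Parallel: Z = Z₁Z₂/(Z₁+Z₂), |Z| = 3.77 Ω, ∠Z = 62.3°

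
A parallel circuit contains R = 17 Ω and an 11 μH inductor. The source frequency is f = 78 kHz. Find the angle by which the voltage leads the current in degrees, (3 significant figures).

72.4°

ω = 2πf = 490100 rad/s
X_L = ωL = 5.39 Ω
Parallel: admittances add. Y = 1/R + 1/(jωL)
Y = (0.0588 − j0.185) S
|Y| = 0.195 S → |Z| = 1/|Y| = 5.14 Ω, ∠Z = −∠Y = 72.4°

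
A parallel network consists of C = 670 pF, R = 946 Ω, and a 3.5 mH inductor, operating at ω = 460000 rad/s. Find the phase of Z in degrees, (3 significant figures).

X_L = ωL = 1610 Ω
X_C = 1/(ωC) = 3240 Ω
Parallel: admittances add. Y = 1/R + 1/(jωL) + jωC
Y = (0.00106 − j0.000313) S
|Y| = 0.00110 S → |Z| = 1/|Y| = 907 Ω, ∠Z = −∠Y = 16.5°

16.5°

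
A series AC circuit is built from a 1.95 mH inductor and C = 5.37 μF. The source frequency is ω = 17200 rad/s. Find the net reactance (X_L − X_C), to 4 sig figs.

22.71 Ω

X_L = ωL = 33.54 Ω
X_C = 1/(ωC) = 10.83 Ω
X = 33.54 − 10.83 = 22.71 Ω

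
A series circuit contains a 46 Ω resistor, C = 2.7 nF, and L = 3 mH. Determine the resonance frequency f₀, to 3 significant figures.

ω₀ = 1/√(LC) = 1/√(0.003 × 2.7e-09) = 351400 rad/s
f₀ = ω₀/(2π) = 55.9 kHz

55.9 kHz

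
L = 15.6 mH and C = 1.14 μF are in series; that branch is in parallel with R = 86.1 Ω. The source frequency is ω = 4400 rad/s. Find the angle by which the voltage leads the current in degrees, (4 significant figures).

-33.37°

X_L = ωL = 68.64 Ω
X_C = 1/(ωC) = 199.4 Ω
Branch 1: Z₁ = R = 86.10 Ω
Branch 2 (series LC): Z₂ = j(X_L − X_C) = −j130.7 Ω
Parallel: Z = Z₁Z₂/(Z₁+Z₂), |Z| = 71.90 Ω, ∠Z = -33.37°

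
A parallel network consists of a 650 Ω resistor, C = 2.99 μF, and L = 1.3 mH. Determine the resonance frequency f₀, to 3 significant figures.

ω₀ = 1/√(LC) = 1/√(0.0013 × 2.99e-06) = 16040 rad/s
f₀ = ω₀/(2π) = 2.55 kHz

2.55 kHz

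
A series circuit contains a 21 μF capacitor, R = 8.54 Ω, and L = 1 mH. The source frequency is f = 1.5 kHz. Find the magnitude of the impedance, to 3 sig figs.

9.59 Ω

ω = 2πf = 9425 rad/s
X_L = ωL = 9.42 Ω
X_C = 1/(ωC) = 5.05 Ω
Net reactance X = X_L − X_C = 4.37 Ω
Z = 8.54 + j4.37 Ω
|Z| = √(8.54² + 4.37²) = 9.59 Ω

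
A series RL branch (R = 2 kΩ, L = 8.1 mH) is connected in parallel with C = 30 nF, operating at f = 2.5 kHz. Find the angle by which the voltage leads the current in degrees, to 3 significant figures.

ω = 2πf = 15710 rad/s
X_L = ωL = 127 Ω
X_C = 1/(ωC) = 2120 Ω
Branch 1 (R+jX_L): Z₁ = 2000 + j127 Ω, |Z₁| = 2000 Ω
Branch 2 (−jX_C): Z₂ = −j2120 Ω
Parallel: Z = Z₁Z₂/(Z₁+Z₂), |Z| = 1510 Ω, ∠Z = -41.4°

-41.4°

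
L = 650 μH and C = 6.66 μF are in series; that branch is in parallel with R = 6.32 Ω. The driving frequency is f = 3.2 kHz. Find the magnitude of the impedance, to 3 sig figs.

4.19 Ω

ω = 2πf = 20110 rad/s
X_L = ωL = 13.1 Ω
X_C = 1/(ωC) = 7.47 Ω
Branch 1: Z₁ = R = 6.32 Ω
Branch 2 (series LC): Z₂ = j(X_L − X_C) = j5.60 Ω
Parallel: Z = Z₁Z₂/(Z₁+Z₂), |Z| = 4.19 Ω, ∠Z = 48.5°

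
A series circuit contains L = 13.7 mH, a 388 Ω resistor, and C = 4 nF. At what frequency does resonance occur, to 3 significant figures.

21.5 kHz

ω₀ = 1/√(LC) = 1/√(0.0137 × 4e-09) = 135100 rad/s
f₀ = ω₀/(2π) = 21.5 kHz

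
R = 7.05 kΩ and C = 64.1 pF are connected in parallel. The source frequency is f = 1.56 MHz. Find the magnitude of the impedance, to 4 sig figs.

ω = 2πf = 9.802e+06 rad/s
X_C = 1/(ωC) = 1592 Ω
Parallel: admittances add. Y = 1/R + jωC
Y = (0.0001418 + j0.0006283) S
|Y| = 0.0006441 S → |Z| = 1/|Y| = 1553 Ω, ∠Z = −∠Y = -77.28°

1553 Ω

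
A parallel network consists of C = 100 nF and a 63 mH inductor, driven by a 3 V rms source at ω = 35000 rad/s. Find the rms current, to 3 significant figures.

9.14 mA

X_L = ωL = 2200 Ω
X_C = 1/(ωC) = 286 Ω
Parallel: admittances add. Y = 1/(jωL) + jωC
Y = (0 + j0.00305) S
|Y| = 0.00305 S → |Z| = 1/|Y| = 328 Ω, ∠Z = −∠Y = -90.0°
I = V/|Z| = 3/328 = 9.14 mA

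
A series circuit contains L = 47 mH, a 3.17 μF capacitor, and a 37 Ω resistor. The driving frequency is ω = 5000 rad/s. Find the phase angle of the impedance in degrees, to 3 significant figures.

77.9°

X_L = ωL = 235 Ω
X_C = 1/(ωC) = 63.1 Ω
Net reactance X = X_L − X_C = 172 Ω
Z = 37.0 + j172 Ω
|Z| = √(37.0² + 172²) = 176 Ω
∠Z = arctan(172/37.0) = 77.9°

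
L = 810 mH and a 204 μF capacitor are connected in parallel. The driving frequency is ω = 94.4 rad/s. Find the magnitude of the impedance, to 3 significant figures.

162 Ω

X_L = ωL = 76.5 Ω
X_C = 1/(ωC) = 51.9 Ω
Parallel: admittances add. Y = 1/(jωL) + jωC
Y = (0 + j0.00618) S
|Y| = 0.00618 S → |Z| = 1/|Y| = 162 Ω, ∠Z = −∠Y = -90.0°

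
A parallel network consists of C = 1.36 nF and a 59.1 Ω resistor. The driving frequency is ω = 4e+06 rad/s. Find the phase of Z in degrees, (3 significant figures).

X_C = 1/(ωC) = 184 Ω
Parallel: admittances add. Y = 1/R + jωC
Y = (0.0169 + j0.00544) S
|Y| = 0.0178 S → |Z| = 1/|Y| = 56.3 Ω, ∠Z = −∠Y = -17.8°

-17.8°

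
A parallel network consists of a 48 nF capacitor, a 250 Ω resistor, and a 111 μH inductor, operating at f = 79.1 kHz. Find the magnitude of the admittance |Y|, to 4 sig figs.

ω = 2πf = 497000 rad/s
X_L = ωL = 55.17 Ω
X_C = 1/(ωC) = 41.92 Ω
Parallel: admittances add. Y = 1/R + 1/(jωL) + jωC
Y = (0.004000 + j0.005729) S
|Y| = 0.006987 S → |Z| = 1/|Y| = 143.1 Ω, ∠Z = −∠Y = -55.08°

6.987 mS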